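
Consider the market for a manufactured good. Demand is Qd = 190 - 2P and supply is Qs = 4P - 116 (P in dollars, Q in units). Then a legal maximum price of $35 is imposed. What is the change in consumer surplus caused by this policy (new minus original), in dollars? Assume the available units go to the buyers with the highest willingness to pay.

Setting quantity demanded equal to quantity supplied, 190 - 2P = 4P - 116, gives P* = 51 and Q* = 88.
Because the ceiling (35) lies below the market-clearing price, it is binding.
At P = 35: Qd = 190 - 2·35 = 120 and Qs = 4·35 - 116 = 24.
Consumer surplus without the control is ½ · (95 - 51) · 88 = 1936.
With the ceiling, 24 units are sold at 35 (assume they go to the highest-value buyers). The demand price at Q = 24 is 83, so CS = ½ · [(95 - 35) + (83 - 35)] · 24 = 1296.
Change in consumer surplus = 1296 - 1936 = -640.

-640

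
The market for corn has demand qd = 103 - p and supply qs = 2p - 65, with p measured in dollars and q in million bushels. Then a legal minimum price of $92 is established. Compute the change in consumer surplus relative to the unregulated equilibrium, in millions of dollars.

-1044

Without the control the market clears where 103 - p = 2p - 65, i.e. p* = 56 and q* = 47.
The floor of 92 is above the equilibrium price 56, so it binds.
At p = 92: qd = 103 - 92 = 11 and qs = 2·92 - 65 = 119.
Consumer surplus without the control is ½ · (103 - 56) · 47 = 1104.5.
With the floor, consumers buy 11 units at 92, so CS = ½ · (103 - 92) · 11 = 60.5.
Change in consumer surplus = 60.5 - 1104.5 = -1044.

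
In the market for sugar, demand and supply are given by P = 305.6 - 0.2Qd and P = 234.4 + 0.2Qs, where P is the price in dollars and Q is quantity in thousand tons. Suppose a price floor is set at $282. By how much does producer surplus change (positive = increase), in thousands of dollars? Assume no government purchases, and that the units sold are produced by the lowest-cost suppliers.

1056

Rearranging demand gives Qd = 1528 - 5P; rearranging supply gives Qs = 5P - 1172. In a free market, 1528 - 5P = 5P - 1172 gives the equilibrium P* = 270, Q* = 178.
The floor of 282 is above the equilibrium price 270, so it binds.
At P = 282: Qd = 1528 - 5·282 = 118 and Qs = 5·282 - 1172 = 238.
Producer surplus without the control is ½ · (270 - 234.4) · 178 = 3168.4.
With the floor, 118 units are sold at 282. The supply price at Q = 118 is 258, so PS = ½ · [(282 - 234.4) + (282 - 258)] · 118 = 4224.4.
Change in producer surplus = 4224.4 - 3168.4 = 1056.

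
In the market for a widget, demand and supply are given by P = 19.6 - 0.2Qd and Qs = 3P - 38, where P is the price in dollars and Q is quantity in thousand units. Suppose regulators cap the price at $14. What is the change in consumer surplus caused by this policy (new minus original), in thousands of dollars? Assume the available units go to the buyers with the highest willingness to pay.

3.9

Rearranging demand gives Qd = 98 - 5P. Without the control the market clears where 98 - 5P = 3P - 38, i.e. P* = 17 and Q* = 13.
Since 14 < 17, the ceiling is binding.
At P = 14: Qd = 98 - 5·14 = 28 and Qs = 3·14 - 38 = 4.
Consumer surplus without the control is ½ · (19.6 - 17) · 13 = 16.9.
With the ceiling, 4 units are sold at 14 (assume they go to the highest-value buyers). The demand price at Q = 4 is 18.8, so CS = ½ · [(19.6 - 14) + (18.8 - 14)] · 4 = 20.8.
Change in consumer surplus = 20.8 - 16.9 = 3.9.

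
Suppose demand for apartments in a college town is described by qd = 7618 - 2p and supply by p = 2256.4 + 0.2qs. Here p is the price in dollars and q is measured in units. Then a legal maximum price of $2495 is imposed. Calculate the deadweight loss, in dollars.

367718.75

Rearranging supply gives qs = 5p - 11282. Equilibrium: 7618 - 2p = 5p - 11282, so 18900 = 7p and p* = 2700, q* = 2218.
The ceiling of 2495 is below the equilibrium price 2700, so it binds.
At p = 2495: qd = 7618 - 2·2495 = 2628 and qs = 5·2495 - 11282 = 1193.
Quantity traded falls to 1193. At q = 1193 the demand price is (7618 - 1193)/2 = 3212.5 and the supply price is (11282 + 1193)/5 = 2495.
Deadweight loss = ½ · (3212.5 - 2495) · (2218 - 1193) = ½ · 717.5 · 1025 = 367718.75.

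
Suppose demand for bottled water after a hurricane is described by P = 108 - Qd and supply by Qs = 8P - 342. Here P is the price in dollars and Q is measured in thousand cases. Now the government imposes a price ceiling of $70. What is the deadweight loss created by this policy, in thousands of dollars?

0

Rearranging demand gives Qd = 108 - P. In a free market, 108 - P = 8P - 342 gives the equilibrium P* = 50, Q* = 58.
Since 70 is above P* = 50, the ceiling does not bind and the free-market outcome prevails.
Since the control does not bind, no trades are prevented and deadweight loss is zero.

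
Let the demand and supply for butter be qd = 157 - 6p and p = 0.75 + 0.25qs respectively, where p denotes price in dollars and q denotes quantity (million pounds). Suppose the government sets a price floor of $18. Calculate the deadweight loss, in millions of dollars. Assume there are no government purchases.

Rearranging supply gives qs = 4p - 3. Setting quantity demanded equal to quantity supplied, 157 - 6p = 4p - 3, gives p* = 16 and q* = 61.
The floor of 18 is above the equilibrium price 16, so it binds.
At p = 18: qd = 157 - 6·18 = 49 and qs = 4·18 - 3 = 69.
Quantity traded falls to 49. At q = 49 the demand price is (157 - 49)/6 = 18 and the supply price is (3 + 49)/4 = 13.
Deadweight loss = ½ · (18 - 13) · (61 - 49) = ½ · 5 · 12 = 30.

30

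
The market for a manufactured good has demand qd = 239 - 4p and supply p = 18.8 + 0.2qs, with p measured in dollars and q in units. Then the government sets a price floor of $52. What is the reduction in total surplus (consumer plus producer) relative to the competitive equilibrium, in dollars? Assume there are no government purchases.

Rearranging supply gives qs = 5p - 94. Setting quantity demanded equal to quantity supplied, 239 - 4p = 5p - 94, gives p* = 37 and q* = 91.
The floor of 52 is above the equilibrium price 37, so it binds.
At p = 52: qd = 239 - 4·52 = 31 and qs = 5·52 - 94 = 166.
Quantity traded falls to 31. At q = 31 the demand price is (239 - 31)/4 = 52 and the supply price is (94 + 31)/5 = 25.
Deadweight loss = ½ · (52 - 25) · (91 - 31) = ½ · 27 · 60 = 810.

810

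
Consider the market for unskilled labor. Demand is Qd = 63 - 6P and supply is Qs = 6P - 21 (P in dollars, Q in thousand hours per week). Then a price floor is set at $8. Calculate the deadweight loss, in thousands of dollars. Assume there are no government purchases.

Setting quantity demanded equal to quantity supplied, 63 - 6P = 6P - 21, gives P* = 7 and Q* = 21.
Because the floor (8) lies above the market-clearing price, it is binding.
At P = 8: Qd = 63 - 6·8 = 15 and Qs = 6·8 - 21 = 27.
Quantity traded falls to 15. At Q = 15 the demand price is (63 - 15)/6 = 8 and the supply price is (21 + 15)/6 = 6.
Deadweight loss = ½ · (8 - 6) · (21 - 15) = ½ · 2 · 6 = 6.

6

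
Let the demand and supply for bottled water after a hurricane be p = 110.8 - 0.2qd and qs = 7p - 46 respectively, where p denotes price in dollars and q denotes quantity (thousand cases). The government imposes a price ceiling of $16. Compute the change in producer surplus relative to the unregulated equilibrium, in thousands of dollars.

-6290

Rearranging demand gives qd = 554 - 5p. Equilibrium: 554 - 5p = 7p - 46, so 600 = 12p and p* = 50, q* = 304.
The ceiling of 16 is below the equilibrium price 50, so it binds.
At p = 16: qd = 554 - 5·16 = 474 and qs = 7·16 - 46 = 66.
Producer surplus without the control is ½ · (50 - 46/7) · 304 = 46208/7.
With the ceiling, producers sell 66 units at 16, so PS = ½ · (16 - 46/7) · 66 = 2178/7.
Change in producer surplus = 2178/7 - 46208/7 = -6290.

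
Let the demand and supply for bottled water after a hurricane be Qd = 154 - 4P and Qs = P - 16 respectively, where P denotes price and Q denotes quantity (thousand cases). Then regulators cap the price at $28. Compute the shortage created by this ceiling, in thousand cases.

30

Setting quantity demanded equal to quantity supplied, 154 - 4P = P - 16, gives P* = 34 and Q* = 18.
The ceiling of 28 is below the equilibrium price 34, so it binds.
At P = 28: Qd = 154 - 4·28 = 42 and Qs = 28 - 16 = 12.
Shortage = Qd - Qs = 42 - 12 = 30.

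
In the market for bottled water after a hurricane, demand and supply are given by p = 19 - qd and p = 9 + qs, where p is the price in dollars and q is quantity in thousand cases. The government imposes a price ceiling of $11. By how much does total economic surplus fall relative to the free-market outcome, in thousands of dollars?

Rearranging demand gives qd = 19 - p; rearranging supply gives qs = p - 9. Equilibrium: 19 - p = p - 9, so 28 = 2p and p* = 14, q* = 5.
The ceiling of 11 is below the equilibrium price 14, so it binds.
At p = 11: qd = 19 - 11 = 8 and qs = 11 - 9 = 2.
Quantity traded falls to 2. At q = 2 the demand price is 19 - 2 = 17 and the supply price is 9 + 2 = 11.
Deadweight loss = ½ · (17 - 11) · (5 - 2) = ½ · 6 · 3 = 9.

9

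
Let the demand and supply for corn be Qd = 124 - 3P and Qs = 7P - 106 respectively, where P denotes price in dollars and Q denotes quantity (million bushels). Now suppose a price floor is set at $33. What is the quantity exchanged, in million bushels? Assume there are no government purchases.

In a free market, 124 - 3P = 7P - 106 gives the equilibrium P* = 23, Q* = 55.
The floor of 33 is above the equilibrium price 23, so it binds.
At P = 33: Qd = 124 - 3·33 = 25 and Qs = 7·33 - 106 = 125.
The quantity actually transacted is the short side, demand: 25.

25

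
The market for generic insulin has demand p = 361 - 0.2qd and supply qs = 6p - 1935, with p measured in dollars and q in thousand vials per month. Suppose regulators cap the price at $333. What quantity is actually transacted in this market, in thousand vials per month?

Rearranging demand gives qd = 1805 - 5p. Without the control the market clears where 1805 - 5p = 6p - 1935, i.e. p* = 340 and q* = 105.
Because the ceiling (333) lies below the market-clearing price, it is binding.
At p = 333: qd = 1805 - 5·333 = 140 and qs = 6·333 - 1935 = 63.
The quantity actually transacted is the short side, supply: 63.

63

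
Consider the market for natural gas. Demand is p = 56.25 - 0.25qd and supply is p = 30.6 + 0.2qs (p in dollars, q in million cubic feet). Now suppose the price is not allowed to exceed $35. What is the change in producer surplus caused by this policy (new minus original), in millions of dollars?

-276.5

Rearranging demand gives qd = 225 - 4p; rearranging supply gives qs = 5p - 153. Setting quantity demanded equal to quantity supplied, 225 - 4p = 5p - 153, gives p* = 42 and q* = 57.
Because the ceiling (35) lies below the market-clearing price, it is binding.
At p = 35: qd = 225 - 4·35 = 85 and qs = 5·35 - 153 = 22.
Producer surplus without the control is ½ · (42 - 30.6) · 57 = 324.9.
With the ceiling, producers sell 22 units at 35, so PS = ½ · (35 - 30.6) · 22 = 48.4.
Change in producer surplus = 48.4 - 324.9 = -276.5.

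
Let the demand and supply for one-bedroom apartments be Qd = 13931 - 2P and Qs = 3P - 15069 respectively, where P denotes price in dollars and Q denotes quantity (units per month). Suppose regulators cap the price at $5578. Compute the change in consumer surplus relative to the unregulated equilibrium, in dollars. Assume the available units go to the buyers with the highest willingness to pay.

Setting quantity demanded equal to quantity supplied, 13931 - 2P = 3P - 15069, gives P* = 5800 and Q* = 2331.
The ceiling of 5578 is below the equilibrium price 5800, so it binds.
At P = 5578: Qd = 13931 - 2·5578 = 2775 and Qs = 3·5578 - 15069 = 1665.
Consumer surplus without the control is ½ · (6965.5 - 5800) · 2331 = 1358390.25.
With the ceiling, 1665 units are sold at 5578 (assume they go to the highest-value buyers). The demand price at Q = 1665 is 6133, so CS = ½ · [(6965.5 - 5578) + (6133 - 5578)] · 1665 = 1617131.25.
Change in consumer surplus = 1617131.25 - 1358390.25 = 258741.

258741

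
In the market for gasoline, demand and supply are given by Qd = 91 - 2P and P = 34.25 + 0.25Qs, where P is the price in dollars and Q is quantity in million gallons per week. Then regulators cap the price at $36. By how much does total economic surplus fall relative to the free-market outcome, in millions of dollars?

24

Rearranging supply gives Qs = 4P - 137. Equilibrium: 91 - 2P = 4P - 137, so 228 = 6P and P* = 38, Q* = 15.
Because the ceiling (36) lies below the market-clearing price, it is binding.
At P = 36: Qd = 91 - 2·36 = 19 and Qs = 4·36 - 137 = 7.
Quantity traded falls to 7. At Q = 7 the demand price is (91 - 7)/2 = 42 and the supply price is (137 + 7)/4 = 36.
Deadweight loss = ½ · (42 - 36) · (15 - 7) = ½ · 6 · 8 = 24.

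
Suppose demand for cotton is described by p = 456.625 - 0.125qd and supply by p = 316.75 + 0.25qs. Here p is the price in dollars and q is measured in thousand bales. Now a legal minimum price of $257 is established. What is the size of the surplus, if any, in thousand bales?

0

Rearranging demand gives qd = 3653 - 8p; rearranging supply gives qs = 4p - 1267. In a free market, 3653 - 8p = 4p - 1267 gives the equilibrium p* = 410, q* = 373.
Since 257 is below p* = 410, the floor does not bind and the free-market outcome prevails.
Since the control does not bind, there is no surplus.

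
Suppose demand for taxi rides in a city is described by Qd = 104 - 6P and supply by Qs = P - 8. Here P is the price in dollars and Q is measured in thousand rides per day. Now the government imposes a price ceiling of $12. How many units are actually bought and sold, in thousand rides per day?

Without the control the market clears where 104 - 6P = P - 8, i.e. P* = 16 and Q* = 8.
Because the ceiling (12) lies below the market-clearing price, it is binding.
At P = 12: Qd = 104 - 6·12 = 32 and Qs = 12 - 8 = 4.
The quantity actually transacted is the short side, supply: 4.

4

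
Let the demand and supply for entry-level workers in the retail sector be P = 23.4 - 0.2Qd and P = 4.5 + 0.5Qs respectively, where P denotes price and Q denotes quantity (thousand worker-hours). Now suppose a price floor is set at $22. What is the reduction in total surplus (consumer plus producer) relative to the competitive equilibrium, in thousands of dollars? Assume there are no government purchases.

140

Rearranging demand gives Qd = 117 - 5P; rearranging supply gives Qs = 2P - 9. In a free market, 117 - 5P = 2P - 9 gives the equilibrium P* = 18, Q* = 27.
The floor of 22 is above the equilibrium price 18, so it binds.
At P = 22: Qd = 117 - 5·22 = 7 and Qs = 2·22 - 9 = 35.
Quantity traded falls to 7. At Q = 7 the demand price is (117 - 7)/5 = 22 and the supply price is (9 + 7)/2 = 8.
Deadweight loss = ½ · (22 - 8) · (27 - 7) = ½ · 14 · 20 = 140.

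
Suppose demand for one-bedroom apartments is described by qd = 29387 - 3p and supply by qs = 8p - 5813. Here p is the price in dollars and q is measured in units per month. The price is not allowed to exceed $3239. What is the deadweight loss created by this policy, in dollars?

Setting quantity demanded equal to quantity supplied, 29387 - 3p = 8p - 5813, gives p* = 3200 and q* = 19787.
Since 3239 is above p* = 3200, the ceiling does not bind and the free-market outcome prevails.
Since the control does not bind, no trades are prevented and deadweight loss is zero.

0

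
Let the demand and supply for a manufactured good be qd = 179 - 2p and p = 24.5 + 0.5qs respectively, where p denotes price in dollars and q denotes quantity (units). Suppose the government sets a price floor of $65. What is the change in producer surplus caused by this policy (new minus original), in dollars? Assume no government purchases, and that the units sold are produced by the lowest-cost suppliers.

Rearranging supply gives qs = 2p - 49. In a free market, 179 - 2p = 2p - 49 gives the equilibrium p* = 57, q* = 65.
Since 65 > 57, the floor is binding.
At p = 65: qd = 179 - 2·65 = 49 and qs = 2·65 - 49 = 81.
Producer surplus without the control is ½ · (57 - 24.5) · 65 = 1056.25.
With the floor, 49 units are sold at 65. The supply price at q = 49 is 49, so PS = ½ · [(65 - 24.5) + (65 - 49)] · 49 = 1384.25.
Change in producer surplus = 1384.25 - 1056.25 = 328.

328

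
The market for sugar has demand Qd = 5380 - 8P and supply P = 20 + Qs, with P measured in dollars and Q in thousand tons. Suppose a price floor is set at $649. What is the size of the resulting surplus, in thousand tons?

Rearranging supply gives Qs = P - 20. Without the control the market clears where 5380 - 8P = P - 20, i.e. P* = 600 and Q* = 580.
Because the floor (649) lies above the market-clearing price, it is binding.
At P = 649: Qd = 5380 - 8·649 = 188 and Qs = 649 - 20 = 629.
Surplus = Qs - Qd = 629 - 188 = 441.

441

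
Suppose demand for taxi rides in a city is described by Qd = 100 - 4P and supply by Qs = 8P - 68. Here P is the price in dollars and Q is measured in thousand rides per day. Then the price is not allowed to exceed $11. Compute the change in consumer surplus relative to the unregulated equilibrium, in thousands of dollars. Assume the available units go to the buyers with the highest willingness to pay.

-12

In a free market, 100 - 4P = 8P - 68 gives the equilibrium P* = 14, Q* = 44.
Because the ceiling (11) lies below the market-clearing price, it is binding.
At P = 11: Qd = 100 - 4·11 = 56 and Qs = 8·11 - 68 = 20.
Consumer surplus without the control is ½ · (25 - 14) · 44 = 242.
With the ceiling, 20 units are sold at 11 (assume they go to the highest-value buyers). The demand price at Q = 20 is 20, so CS = ½ · [(25 - 11) + (20 - 11)] · 20 = 230.
Change in consumer surplus = 230 - 242 = -12.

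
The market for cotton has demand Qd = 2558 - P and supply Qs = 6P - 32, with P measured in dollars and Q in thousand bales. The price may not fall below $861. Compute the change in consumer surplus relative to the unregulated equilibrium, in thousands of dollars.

-953767.5

In a free market, 2558 - P = 6P - 32 gives the equilibrium P* = 370, Q* = 2188.
Since 861 > 370, the floor is binding.
At P = 861: Qd = 2558 - 861 = 1697 and Qs = 6·861 - 32 = 5134.
Consumer surplus without the control is ½ · (2558 - 370) · 2188 = 2393672.
With the floor, consumers buy 1697 units at 861, so CS = ½ · (2558 - 861) · 1697 = 1439904.5.
Change in consumer surplus = 1439904.5 - 2393672 = -953767.5.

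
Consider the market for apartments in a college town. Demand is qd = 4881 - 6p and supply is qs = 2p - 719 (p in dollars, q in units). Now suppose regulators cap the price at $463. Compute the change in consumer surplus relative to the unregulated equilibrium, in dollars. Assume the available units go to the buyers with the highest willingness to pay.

30336

Without the control the market clears where 4881 - 6p = 2p - 719, i.e. p* = 700 and q* = 681.
Since 463 < 700, the ceiling is binding.
At p = 463: qd = 4881 - 6·463 = 2103 and qs = 2·463 - 719 = 207.
Consumer surplus without the control is ½ · (813.5 - 700) · 681 = 38646.75.
With the ceiling, 207 units are sold at 463 (assume they go to the highest-value buyers). The demand price at q = 207 is 779, so CS = ½ · [(813.5 - 463) + (779 - 463)] · 207 = 68982.75.
Change in consumer surplus = 68982.75 - 38646.75 = 30336.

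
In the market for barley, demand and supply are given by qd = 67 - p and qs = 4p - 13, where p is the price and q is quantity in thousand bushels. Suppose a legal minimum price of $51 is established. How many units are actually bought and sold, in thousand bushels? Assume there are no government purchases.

In a free market, 67 - p = 4p - 13 gives the equilibrium p* = 16, q* = 51.
Because the floor (51) lies above the market-clearing price, it is binding.
At p = 51: qd = 67 - 51 = 16 and qs = 4·51 - 13 = 191.
The quantity actually transacted is the short side, demand: 16.

16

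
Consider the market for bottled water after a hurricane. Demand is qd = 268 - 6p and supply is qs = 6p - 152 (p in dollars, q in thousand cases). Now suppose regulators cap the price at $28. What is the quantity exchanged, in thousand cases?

16

In a free market, 268 - 6p = 6p - 152 gives the equilibrium p* = 35, q* = 58.
Since 28 < 35, the ceiling is binding.
At p = 28: qd = 268 - 6·28 = 100 and qs = 6·28 - 152 = 16.
The quantity actually transacted is the short side, supply: 16.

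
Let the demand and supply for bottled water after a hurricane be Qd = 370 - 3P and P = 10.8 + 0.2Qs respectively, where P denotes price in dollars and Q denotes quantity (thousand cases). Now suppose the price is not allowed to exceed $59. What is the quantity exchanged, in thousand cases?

Rearranging supply gives Qs = 5P - 54. In a free market, 370 - 3P = 5P - 54 gives the equilibrium P* = 53, Q* = 211.
Since 59 is above P* = 53, the ceiling does not bind and the free-market outcome prevails.

211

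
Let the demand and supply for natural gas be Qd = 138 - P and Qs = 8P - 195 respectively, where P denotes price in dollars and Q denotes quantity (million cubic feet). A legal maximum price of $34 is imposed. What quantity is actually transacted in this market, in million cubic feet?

77

Equilibrium: 138 - P = 8P - 195, so 333 = 9P and P* = 37, Q* = 101.
The ceiling of 34 is below the equilibrium price 37, so it binds.
At P = 34: Qd = 138 - 34 = 104 and Qs = 8·34 - 195 = 77.
The quantity actually transacted is the short side, supply: 77.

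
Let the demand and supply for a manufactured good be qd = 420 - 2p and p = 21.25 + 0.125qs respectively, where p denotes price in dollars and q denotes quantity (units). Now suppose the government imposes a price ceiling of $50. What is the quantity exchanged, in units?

230

Rearranging supply gives qs = 8p - 170. In a free market, 420 - 2p = 8p - 170 gives the equilibrium p* = 59, q* = 302.
Since 50 < 59, the ceiling is binding.
At p = 50: qd = 420 - 2·50 = 320 and qs = 8·50 - 170 = 230.
The quantity actually transacted is the short side, supply: 230.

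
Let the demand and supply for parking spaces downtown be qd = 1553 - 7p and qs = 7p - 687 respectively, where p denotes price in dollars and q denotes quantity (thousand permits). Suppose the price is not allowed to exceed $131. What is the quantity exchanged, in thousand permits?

230

In a free market, 1553 - 7p = 7p - 687 gives the equilibrium p* = 160, q* = 433.
Since 131 < 160, the ceiling is binding.
At p = 131: qd = 1553 - 7·131 = 636 and qs = 7·131 - 687 = 230.
The quantity actually transacted is the short side, supply: 230.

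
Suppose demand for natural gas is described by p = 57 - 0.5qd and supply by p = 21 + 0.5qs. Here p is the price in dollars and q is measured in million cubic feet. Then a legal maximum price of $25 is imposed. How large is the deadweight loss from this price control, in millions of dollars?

392

Rearranging demand gives qd = 114 - 2p; rearranging supply gives qs = 2p - 42. Without the control the market clears where 114 - 2p = 2p - 42, i.e. p* = 39 and q* = 36.
Because the ceiling (25) lies below the market-clearing price, it is binding.
At p = 25: qd = 114 - 2·25 = 64 and qs = 2·25 - 42 = 8.
Quantity traded falls to 8. At q = 8 the demand price is (114 - 8)/2 = 53 and the supply price is (42 + 8)/2 = 25.
Deadweight loss = ½ · (53 - 25) · (36 - 8) = ½ · 28 · 28 = 392.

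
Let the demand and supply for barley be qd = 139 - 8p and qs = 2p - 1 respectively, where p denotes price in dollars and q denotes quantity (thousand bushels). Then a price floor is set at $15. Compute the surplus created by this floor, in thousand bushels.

10

Setting quantity demanded equal to quantity supplied, 139 - 8p = 2p - 1, gives p* = 14 and q* = 27.
Since 15 > 14, the floor is binding.
At p = 15: qd = 139 - 8·15 = 19 and qs = 2·15 - 1 = 29.
Surplus = qs - qd = 29 - 19 = 10.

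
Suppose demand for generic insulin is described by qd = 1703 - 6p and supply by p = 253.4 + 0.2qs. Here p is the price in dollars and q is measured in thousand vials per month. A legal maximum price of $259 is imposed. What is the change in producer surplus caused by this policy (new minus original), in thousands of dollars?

Rearranging supply gives qs = 5p - 1267. In a free market, 1703 - 6p = 5p - 1267 gives the equilibrium p* = 270, q* = 83.
Since 259 < 270, the ceiling is binding.
At p = 259: qd = 1703 - 6·259 = 149 and qs = 5·259 - 1267 = 28.
Producer surplus without the control is ½ · (270 - 253.4) · 83 = 688.9.
With the ceiling, producers sell 28 units at 259, so PS = ½ · (259 - 253.4) · 28 = 78.4.
Change in producer surplus = 78.4 - 688.9 = -610.5.

-610.5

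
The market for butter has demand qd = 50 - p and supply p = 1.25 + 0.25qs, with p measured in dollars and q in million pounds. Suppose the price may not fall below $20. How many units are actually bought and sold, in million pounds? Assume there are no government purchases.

30

Rearranging supply gives qs = 4p - 5. In a free market, 50 - p = 4p - 5 gives the equilibrium p* = 11, q* = 39.
Since 20 > 11, the floor is binding.
At p = 20: qd = 50 - 20 = 30 and qs = 4·20 - 5 = 75.
The quantity actually transacted is the short side, demand: 30.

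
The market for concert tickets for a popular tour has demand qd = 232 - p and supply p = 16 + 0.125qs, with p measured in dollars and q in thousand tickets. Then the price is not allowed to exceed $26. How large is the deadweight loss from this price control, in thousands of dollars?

7056

Rearranging supply gives qs = 8p - 128. Without the control the market clears where 232 - p = 8p - 128, i.e. p* = 40 and q* = 192.
Since 26 < 40, the ceiling is binding.
At p = 26: qd = 232 - 26 = 206 and qs = 8·26 - 128 = 80.
Quantity traded falls to 80. At q = 80 the demand price is 232 - 80 = 152 and the supply price is (128 + 80)/8 = 26.
Deadweight loss = ½ · (152 - 26) · (192 - 80) = ½ · 126 · 112 = 7056.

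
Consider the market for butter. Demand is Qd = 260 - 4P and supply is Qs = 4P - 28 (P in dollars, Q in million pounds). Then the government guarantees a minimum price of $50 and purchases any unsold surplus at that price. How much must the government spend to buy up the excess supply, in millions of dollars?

5600

In a free market, 260 - 4P = 4P - 28 gives the equilibrium P* = 36, Q* = 116.
The floor of 50 is above the equilibrium price 36, so it binds.
At P = 50: Qd = 260 - 4·50 = 60 and Qs = 4·50 - 28 = 172.
Surplus = Qs - Qd = 112.
Government expenditure = surplus × support price = 112 × 50 = 5600.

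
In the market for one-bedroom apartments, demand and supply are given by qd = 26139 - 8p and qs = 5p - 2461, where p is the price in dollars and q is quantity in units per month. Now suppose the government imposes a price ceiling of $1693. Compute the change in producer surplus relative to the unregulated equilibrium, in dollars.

Without the control the market clears where 26139 - 8p = 5p - 2461, i.e. p* = 2200 and q* = 8539.
Because the ceiling (1693) lies below the market-clearing price, it is binding.
At p = 1693: qd = 26139 - 8·1693 = 12595 and qs = 5·1693 - 2461 = 6004.
Producer surplus without the control is ½ · (2200 - 492.2) · 8539 = 7291452.1.
With the ceiling, producers sell 6004 units at 1693, so PS = ½ · (1693 - 492.2) · 6004 = 3604801.6.
Change in producer surplus = 3604801.6 - 7291452.1 = -3686650.5.

-3686650.5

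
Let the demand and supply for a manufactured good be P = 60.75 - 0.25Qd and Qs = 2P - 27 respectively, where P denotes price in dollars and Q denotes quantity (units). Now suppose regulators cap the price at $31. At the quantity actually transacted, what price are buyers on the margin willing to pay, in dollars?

Rearranging demand gives Qd = 243 - 4P. Setting quantity demanded equal to quantity supplied, 243 - 4P = 2P - 27, gives P* = 45 and Q* = 63.
Since 31 < 45, the ceiling is binding.
At P = 31: Qd = 243 - 4·31 = 119 and Qs = 2·31 - 27 = 35.
Only 35 units reach the market. On the demand curve, the marginal buyer's willingness to pay at Q = 35 is (243 - 35)/4 = 52.

52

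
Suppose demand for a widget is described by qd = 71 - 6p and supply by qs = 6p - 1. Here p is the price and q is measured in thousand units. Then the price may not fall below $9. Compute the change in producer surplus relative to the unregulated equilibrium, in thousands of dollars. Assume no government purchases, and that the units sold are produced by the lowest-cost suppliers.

In a free market, 71 - 6p = 6p - 1 gives the equilibrium p* = 6, q* = 35.
Because the floor (9) lies above the market-clearing price, it is binding.
At p = 9: qd = 71 - 6·9 = 17 and qs = 6·9 - 1 = 53.
Producer surplus without the control is ½ · (6 - 1/6) · 35 = 1225/12.
With the floor, 17 units are sold at 9. The supply price at q = 17 is 3, so PS = ½ · [(9 - 1/6) + (9 - 3)] · 17 = 1513/12.
Change in producer surplus = 1513/12 - 1225/12 = 24.

24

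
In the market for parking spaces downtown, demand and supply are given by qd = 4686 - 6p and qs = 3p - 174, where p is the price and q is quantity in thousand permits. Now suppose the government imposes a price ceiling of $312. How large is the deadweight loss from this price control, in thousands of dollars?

In a free market, 4686 - 6p = 3p - 174 gives the equilibrium p* = 540, q* = 1446.
Because the ceiling (312) lies below the market-clearing price, it is binding.
At p = 312: qd = 4686 - 6·312 = 2814 and qs = 3·312 - 174 = 762.
Quantity traded falls to 762. At q = 762 the demand price is (4686 - 762)/6 = 654 and the supply price is (174 + 762)/3 = 312.
Deadweight loss = ½ · (654 - 312) · (1446 - 762) = ½ · 342 · 684 = 116964.

116964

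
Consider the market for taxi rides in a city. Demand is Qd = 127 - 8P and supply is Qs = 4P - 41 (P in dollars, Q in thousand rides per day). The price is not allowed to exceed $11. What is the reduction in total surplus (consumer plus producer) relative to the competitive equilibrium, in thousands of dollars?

27

Equilibrium: 127 - 8P = 4P - 41, so 168 = 12P and P* = 14, Q* = 15.
Because the ceiling (11) lies below the market-clearing price, it is binding.
At P = 11: Qd = 127 - 8·11 = 39 and Qs = 4·11 - 41 = 3.
Quantity traded falls to 3. At Q = 3 the demand price is (127 - 3)/8 = 15.5 and the supply price is (41 + 3)/4 = 11.
Deadweight loss = ½ · (15.5 - 11) · (15 - 3) = ½ · 4.5 · 12 = 27.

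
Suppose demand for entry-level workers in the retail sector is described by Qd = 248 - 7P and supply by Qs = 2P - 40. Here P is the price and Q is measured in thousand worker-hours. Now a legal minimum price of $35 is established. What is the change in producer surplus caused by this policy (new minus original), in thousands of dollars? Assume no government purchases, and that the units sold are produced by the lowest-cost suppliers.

-101.25

Equilibrium: 248 - 7P = 2P - 40, so 288 = 9P and P* = 32, Q* = 24.
The floor of 35 is above the equilibrium price 32, so it binds.
At P = 35: Qd = 248 - 7·35 = 3 and Qs = 2·35 - 40 = 30.
Producer surplus without the control is ½ · (32 - 20) · 24 = 144.
With the floor, 3 units are sold at 35. The supply price at Q = 3 is 21.5, so PS = ½ · [(35 - 20) + (35 - 21.5)] · 3 = 42.75.
Change in producer surplus = 42.75 - 144 = -101.25.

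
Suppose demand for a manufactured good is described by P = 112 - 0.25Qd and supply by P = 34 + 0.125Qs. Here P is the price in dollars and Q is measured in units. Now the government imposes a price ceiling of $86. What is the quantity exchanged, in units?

Rearranging demand gives Qd = 448 - 4P; rearranging supply gives Qs = 8P - 272. Without the control the market clears where 448 - 4P = 8P - 272, i.e. P* = 60 and Q* = 208.
The ceiling of 86 is above the equilibrium price 60, so it is not binding; the market clears at P* = 60, Q* = 208.

208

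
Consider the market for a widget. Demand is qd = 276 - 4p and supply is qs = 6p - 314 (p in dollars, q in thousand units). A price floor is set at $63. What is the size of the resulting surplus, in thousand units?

40

Without the control the market clears where 276 - 4p = 6p - 314, i.e. p* = 59 and q* = 40.
Since 63 > 59, the floor is binding.
At p = 63: qd = 276 - 4·63 = 24 and qs = 6·63 - 314 = 64.
Surplus = qs - qd = 64 - 24 = 40.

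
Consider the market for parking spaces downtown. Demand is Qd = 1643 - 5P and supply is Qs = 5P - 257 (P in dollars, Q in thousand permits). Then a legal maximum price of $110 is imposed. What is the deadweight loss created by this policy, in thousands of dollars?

In a free market, 1643 - 5P = 5P - 257 gives the equilibrium P* = 190, Q* = 693.
Since 110 < 190, the ceiling is binding.
At P = 110: Qd = 1643 - 5·110 = 1093 and Qs = 5·110 - 257 = 293.
Quantity traded falls to 293. At Q = 293 the demand price is (1643 - 293)/5 = 270 and the supply price is (257 + 293)/5 = 110.
Deadweight loss = ½ · (270 - 110) · (693 - 293) = ½ · 160 · 400 = 32000.

32000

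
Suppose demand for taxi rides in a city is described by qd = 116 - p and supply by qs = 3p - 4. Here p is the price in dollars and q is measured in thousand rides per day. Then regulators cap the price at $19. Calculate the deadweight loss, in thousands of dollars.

726

Equilibrium: 116 - p = 3p - 4, so 120 = 4p and p* = 30, q* = 86.
The ceiling of 19 is below the equilibrium price 30, so it binds.
At p = 19: qd = 116 - 19 = 97 and qs = 3·19 - 4 = 53.
Quantity traded falls to 53. At q = 53 the demand price is 116 - 53 = 63 and the supply price is (4 + 53)/3 = 19.
Deadweight loss = ½ · (63 - 19) · (86 - 53) = ½ · 44 · 33 = 726.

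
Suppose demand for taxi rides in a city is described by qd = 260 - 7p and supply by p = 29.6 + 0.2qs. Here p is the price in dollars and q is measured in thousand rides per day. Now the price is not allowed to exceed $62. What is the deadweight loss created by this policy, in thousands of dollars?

Rearranging supply gives qs = 5p - 148. Equilibrium: 260 - 7p = 5p - 148, so 408 = 12p and p* = 34, q* = 22.
Since 62 is above p* = 34, the ceiling does not bind and the free-market outcome prevails.
Since the control does not bind, no trades are prevented and deadweight loss is zero.

0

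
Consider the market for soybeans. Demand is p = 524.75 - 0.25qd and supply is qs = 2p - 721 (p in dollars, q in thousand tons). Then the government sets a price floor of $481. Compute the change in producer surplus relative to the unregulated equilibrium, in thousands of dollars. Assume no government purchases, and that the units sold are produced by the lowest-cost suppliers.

1441

Rearranging demand gives qd = 2099 - 4p. In a free market, 2099 - 4p = 2p - 721 gives the equilibrium p* = 470, q* = 219.
Because the floor (481) lies above the market-clearing price, it is binding.
At p = 481: qd = 2099 - 4·481 = 175 and qs = 2·481 - 721 = 241.
Producer surplus without the control is ½ · (470 - 360.5) · 219 = 11990.25.
With the floor, 175 units are sold at 481. The supply price at q = 175 is 448, so PS = ½ · [(481 - 360.5) + (481 - 448)] · 175 = 13431.25.
Change in producer surplus = 13431.25 - 11990.25 = 1441.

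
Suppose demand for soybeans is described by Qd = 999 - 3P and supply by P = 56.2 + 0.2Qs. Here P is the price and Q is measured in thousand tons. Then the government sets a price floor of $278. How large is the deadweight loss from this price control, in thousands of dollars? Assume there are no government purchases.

33417.6

Rearranging supply gives Qs = 5P - 281. Equilibrium: 999 - 3P = 5P - 281, so 1280 = 8P and P* = 160, Q* = 519.
The floor of 278 is above the equilibrium price 160, so it binds.
At P = 278: Qd = 999 - 3·278 = 165 and Qs = 5·278 - 281 = 1109.
Quantity traded falls to 165. At Q = 165 the demand price is (999 - 165)/3 = 278 and the supply price is (281 + 165)/5 = 89.2.
Deadweight loss = ½ · (278 - 89.2) · (519 - 165) = ½ · 188.8 · 354 = 33417.6.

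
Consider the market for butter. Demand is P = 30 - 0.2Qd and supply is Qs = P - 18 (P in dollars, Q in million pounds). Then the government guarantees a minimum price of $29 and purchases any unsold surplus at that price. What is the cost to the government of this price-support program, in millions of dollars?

Rearranging demand gives Qd = 150 - 5P. In a free market, 150 - 5P = P - 18 gives the equilibrium P* = 28, Q* = 10.
The floor of 29 is above the equilibrium price 28, so it binds.
At P = 29: Qd = 150 - 5·29 = 5 and Qs = 29 - 18 = 11.
Surplus = Qs - Qd = 6.
Government expenditure = surplus × support price = 6 × 29 = 174.

174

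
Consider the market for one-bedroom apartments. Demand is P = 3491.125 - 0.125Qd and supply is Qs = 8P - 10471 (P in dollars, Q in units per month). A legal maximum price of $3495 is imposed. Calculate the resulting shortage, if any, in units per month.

0

Rearranging demand gives Qd = 27929 - 8P. In a free market, 27929 - 8P = 8P - 10471 gives the equilibrium P* = 2400, Q* = 8729.
Since 3495 is above P* = 2400, the ceiling does not bind and the free-market outcome prevails.
Since the control does not bind, there is no shortage.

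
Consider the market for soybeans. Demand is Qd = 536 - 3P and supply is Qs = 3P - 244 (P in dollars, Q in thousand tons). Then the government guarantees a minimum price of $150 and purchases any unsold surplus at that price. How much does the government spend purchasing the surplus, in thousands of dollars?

18000

Equilibrium: 536 - 3P = 3P - 244, so 780 = 6P and P* = 130, Q* = 146.
Because the floor (150) lies above the market-clearing price, it is binding.
At P = 150: Qd = 536 - 3·150 = 86 and Qs = 3·150 - 244 = 206.
Surplus = Qs - Qd = 120.
Government expenditure = surplus × support price = 120 × 150 = 18000.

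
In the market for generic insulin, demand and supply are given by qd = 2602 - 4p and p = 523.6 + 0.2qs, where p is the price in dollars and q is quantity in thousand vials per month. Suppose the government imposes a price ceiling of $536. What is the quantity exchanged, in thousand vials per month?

62

Rearranging supply gives qs = 5p - 2618. Equilibrium: 2602 - 4p = 5p - 2618, so 5220 = 9p and p* = 580, q* = 282.
The ceiling of 536 is below the equilibrium price 580, so it binds.
At p = 536: qd = 2602 - 4·536 = 458 and qs = 5·536 - 2618 = 62.
The quantity actually transacted is the short side, supply: 62.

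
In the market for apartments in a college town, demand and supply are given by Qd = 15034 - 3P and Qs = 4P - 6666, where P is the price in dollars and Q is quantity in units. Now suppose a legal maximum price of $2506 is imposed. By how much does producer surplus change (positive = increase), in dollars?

Equilibrium: 15034 - 3P = 4P - 6666, so 21700 = 7P and P* = 3100, Q* = 5734.
The ceiling of 2506 is below the equilibrium price 3100, so it binds.
At P = 2506: Qd = 15034 - 3·2506 = 7516 and Qs = 4·2506 - 6666 = 3358.
Producer surplus without the control is ½ · (3100 - 1666.5) · 5734 = 4109844.5.
With the ceiling, producers sell 3358 units at 2506, so PS = ½ · (2506 - 1666.5) · 3358 = 1409520.5.
Change in producer surplus = 1409520.5 - 4109844.5 = -2700324.

-2700324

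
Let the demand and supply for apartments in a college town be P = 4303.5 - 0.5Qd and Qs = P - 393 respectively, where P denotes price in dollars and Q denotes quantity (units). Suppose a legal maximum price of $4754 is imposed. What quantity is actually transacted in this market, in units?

Rearranging demand gives Qd = 8607 - 2P. In a free market, 8607 - 2P = P - 393 gives the equilibrium P* = 3000, Q* = 2607.
The ceiling of 4754 is above the equilibrium price 3000, so it is not binding; the market clears at P* = 3000, Q* = 2607.

2607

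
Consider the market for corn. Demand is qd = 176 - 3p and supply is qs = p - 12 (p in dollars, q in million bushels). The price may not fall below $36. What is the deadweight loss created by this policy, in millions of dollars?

0

Equilibrium: 176 - 3p = p - 12, so 188 = 4p and p* = 47, q* = 35.
The floor of 36 is below the equilibrium price 47, so it is not binding; the market clears at p* = 47, q* = 35.
Since the control does not bind, no trades are prevented and deadweight loss is zero.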